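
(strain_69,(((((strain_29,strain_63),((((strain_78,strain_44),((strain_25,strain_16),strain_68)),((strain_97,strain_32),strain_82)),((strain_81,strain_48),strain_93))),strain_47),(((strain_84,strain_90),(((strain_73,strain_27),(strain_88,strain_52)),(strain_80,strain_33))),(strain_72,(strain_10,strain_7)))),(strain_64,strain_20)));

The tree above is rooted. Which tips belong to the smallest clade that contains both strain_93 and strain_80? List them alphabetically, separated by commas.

strain_10, strain_16, strain_25, strain_27, strain_29, strain_32, strain_33, strain_44, strain_47, strain_48, strain_52, strain_63, strain_68, strain_7, strain_72, strain_73, strain_78, strain_80, strain_81, strain_82, strain_84, strain_88, strain_90, strain_93, strain_97

Tracing strain_93: it sits inside ((strain_81,strain_48),strain_93).
Tracing strain_80: it sits inside (strain_80,strain_33).
The smallest clade enclosing both is ((((strain_29,strain_63),((((strain_78,strain_44),((strain_25,strain_16),strain_68)),((strain_97,strain_32),strain_82)),((strain_81,strain_48),strain_93))),strain_47),(((strain_84,strain_90),(((strain_73,strain_27),(strain_88,strain_52)),(strain_80,strain_33))),(strain_72,(strain_10,strain_7)))); the answer is its 25 terminal taxa in alphabetical order.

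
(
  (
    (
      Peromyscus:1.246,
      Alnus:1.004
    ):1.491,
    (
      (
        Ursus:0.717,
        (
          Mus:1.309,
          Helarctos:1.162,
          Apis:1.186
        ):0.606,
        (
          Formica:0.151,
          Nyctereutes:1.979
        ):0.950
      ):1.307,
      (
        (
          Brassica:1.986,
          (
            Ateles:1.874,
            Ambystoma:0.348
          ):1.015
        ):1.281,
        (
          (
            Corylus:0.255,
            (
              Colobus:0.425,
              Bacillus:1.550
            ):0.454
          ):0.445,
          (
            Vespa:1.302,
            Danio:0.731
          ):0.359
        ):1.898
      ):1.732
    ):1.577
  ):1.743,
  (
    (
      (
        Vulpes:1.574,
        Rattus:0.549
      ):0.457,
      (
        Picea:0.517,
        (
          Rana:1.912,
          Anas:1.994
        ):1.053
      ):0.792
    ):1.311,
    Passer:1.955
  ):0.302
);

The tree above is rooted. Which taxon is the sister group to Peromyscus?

Peromyscus attaches to the tree at the node subtending (Peromyscus,Alnus).
The other lineage descending from that same node — the sister group — is the single tip Alnus.

Alnus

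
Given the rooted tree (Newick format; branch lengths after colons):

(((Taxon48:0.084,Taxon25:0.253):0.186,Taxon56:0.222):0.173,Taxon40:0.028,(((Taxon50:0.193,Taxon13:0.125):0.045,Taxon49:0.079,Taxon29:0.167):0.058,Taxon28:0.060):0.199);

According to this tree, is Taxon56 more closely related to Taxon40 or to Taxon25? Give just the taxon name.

Taxon25

The MRCA of Taxon56 and Taxon25 subtends ((Taxon48,Taxon25),Taxon56) (3 taxa).
The MRCA of Taxon56 and Taxon40 is the root, subtending the entire tree (9 taxa).
The first is nested inside the second, so Taxon56 shares a more recent common ancestor with Taxon25.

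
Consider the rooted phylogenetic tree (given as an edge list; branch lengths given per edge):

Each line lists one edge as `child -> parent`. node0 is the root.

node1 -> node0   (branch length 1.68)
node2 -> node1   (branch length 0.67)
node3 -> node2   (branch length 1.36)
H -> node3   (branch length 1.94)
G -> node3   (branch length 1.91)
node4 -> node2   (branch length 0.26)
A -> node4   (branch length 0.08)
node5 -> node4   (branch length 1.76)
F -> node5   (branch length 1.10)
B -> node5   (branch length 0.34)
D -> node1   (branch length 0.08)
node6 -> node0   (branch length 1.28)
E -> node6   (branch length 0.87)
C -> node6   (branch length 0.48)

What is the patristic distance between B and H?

The path runs B → … → MRCA → … → H; the MRCA is the node subtending ((H,G),(A,(F,B))).
Branch lengths along that path: 0.34 + 1.76 + 0.26 + 1.36 + 1.94 = 5.66.

5.66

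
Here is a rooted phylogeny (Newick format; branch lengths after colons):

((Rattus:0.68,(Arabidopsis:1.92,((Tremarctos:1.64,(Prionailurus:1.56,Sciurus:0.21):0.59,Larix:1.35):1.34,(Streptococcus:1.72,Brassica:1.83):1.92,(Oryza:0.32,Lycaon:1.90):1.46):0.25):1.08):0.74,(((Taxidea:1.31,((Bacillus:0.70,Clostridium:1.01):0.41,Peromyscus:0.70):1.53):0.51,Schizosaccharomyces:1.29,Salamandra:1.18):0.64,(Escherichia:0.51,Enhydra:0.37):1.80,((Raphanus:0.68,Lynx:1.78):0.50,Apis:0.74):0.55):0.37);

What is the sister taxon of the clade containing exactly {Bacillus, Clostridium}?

The clade containing exactly {Bacillus, Clostridium} attaches to the tree at the node subtending ((Bacillus,Clostridium),Peromyscus).
The other lineage descending from that same node — the sister group — is the single tip Peromyscus.

Peromyscus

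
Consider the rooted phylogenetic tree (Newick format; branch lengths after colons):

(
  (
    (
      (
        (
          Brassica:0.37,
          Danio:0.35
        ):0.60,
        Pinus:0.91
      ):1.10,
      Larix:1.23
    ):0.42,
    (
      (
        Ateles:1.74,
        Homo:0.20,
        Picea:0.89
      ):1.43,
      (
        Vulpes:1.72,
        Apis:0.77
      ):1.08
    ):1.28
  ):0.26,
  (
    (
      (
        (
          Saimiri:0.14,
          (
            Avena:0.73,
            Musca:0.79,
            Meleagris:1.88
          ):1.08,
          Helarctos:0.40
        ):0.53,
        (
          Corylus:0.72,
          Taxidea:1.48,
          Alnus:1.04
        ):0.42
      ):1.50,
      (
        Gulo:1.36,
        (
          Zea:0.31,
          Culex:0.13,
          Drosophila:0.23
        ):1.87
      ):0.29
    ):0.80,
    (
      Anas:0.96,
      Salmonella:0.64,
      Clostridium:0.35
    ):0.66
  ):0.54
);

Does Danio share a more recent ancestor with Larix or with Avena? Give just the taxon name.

The MRCA of Danio and Larix subtends (((Brassica,Danio),Pinus),Larix) (4 taxa).
The MRCA of Danio and Avena is the root, subtending the entire tree (24 taxa).
The first is nested inside the second, so Danio shares a more recent common ancestor with Larix.

Larix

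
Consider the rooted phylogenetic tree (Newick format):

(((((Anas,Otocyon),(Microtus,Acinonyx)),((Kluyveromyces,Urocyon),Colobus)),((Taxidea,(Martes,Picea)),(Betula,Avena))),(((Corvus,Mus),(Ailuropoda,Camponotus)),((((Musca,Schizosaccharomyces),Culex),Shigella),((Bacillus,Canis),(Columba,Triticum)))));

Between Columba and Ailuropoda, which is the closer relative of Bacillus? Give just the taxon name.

Columba

The MRCA of Bacillus and Columba subtends ((Bacillus,Canis),(Columba,Triticum)) (4 taxa).
The MRCA of Bacillus and Ailuropoda subtends (((Corvus,Mus),(Ailuropoda,Camponotus)),((((Musca,Schizosaccharomyces),Culex),Shigella),((Bacillus,Canis),(Columba,Triticum)))) (12 taxa).
The first is nested inside the second, so Bacillus shares a more recent common ancestor with Columba.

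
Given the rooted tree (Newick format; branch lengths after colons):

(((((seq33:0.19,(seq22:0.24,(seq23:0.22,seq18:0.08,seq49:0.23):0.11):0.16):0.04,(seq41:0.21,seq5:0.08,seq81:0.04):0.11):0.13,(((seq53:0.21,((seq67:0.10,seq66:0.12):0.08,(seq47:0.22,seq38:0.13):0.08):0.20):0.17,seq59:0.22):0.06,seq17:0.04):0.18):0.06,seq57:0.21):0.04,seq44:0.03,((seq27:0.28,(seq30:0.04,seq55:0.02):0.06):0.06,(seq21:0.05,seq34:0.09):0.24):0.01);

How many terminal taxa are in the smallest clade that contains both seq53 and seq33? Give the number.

15

The MRCA of seq53 and seq33 is the node subtending (((seq33,(seq22,(seq23,seq18,seq49))),(seq41,seq5,seq81)),(((seq53,((seq67,seq66),(seq47,seq38))),seq59),seq17)).
That clade contains 15 terminal taxa: seq17, seq18, seq22, seq23, seq33, seq38, seq41, seq47, seq49, seq5, seq53, seq59, seq66, seq67, seq81.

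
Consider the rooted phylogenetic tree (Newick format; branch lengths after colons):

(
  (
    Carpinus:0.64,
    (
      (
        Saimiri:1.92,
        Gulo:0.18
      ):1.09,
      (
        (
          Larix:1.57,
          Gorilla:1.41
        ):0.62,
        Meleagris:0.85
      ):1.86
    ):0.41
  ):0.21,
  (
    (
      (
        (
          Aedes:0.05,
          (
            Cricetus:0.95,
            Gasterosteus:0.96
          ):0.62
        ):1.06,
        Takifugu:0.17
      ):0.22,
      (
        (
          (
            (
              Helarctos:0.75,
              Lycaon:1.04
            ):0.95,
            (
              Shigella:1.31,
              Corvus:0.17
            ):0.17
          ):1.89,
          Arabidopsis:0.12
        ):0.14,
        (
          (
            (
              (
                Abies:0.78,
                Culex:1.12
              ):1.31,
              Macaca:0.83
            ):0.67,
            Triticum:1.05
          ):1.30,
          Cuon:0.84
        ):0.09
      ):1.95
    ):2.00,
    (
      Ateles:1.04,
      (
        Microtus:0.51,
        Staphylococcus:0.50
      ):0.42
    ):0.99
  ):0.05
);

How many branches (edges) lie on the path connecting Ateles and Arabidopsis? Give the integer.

6

The MRCA of Ateles and Arabidopsis is the node subtending ((((Aedes,(Cricetus,Gasterosteus)),Takifugu),((((Helarctos,Lycaon),(Shigella,Corvus)),Arabidopsis),((((Abies,Culex),Macaca),Triticum),Cuon))),(Ateles,(Microtus,Staphylococcus))).
From Ateles up to that node: 2 branches. From Arabidopsis up to the same node: 4 branches. Total: 2 + 4 = 6.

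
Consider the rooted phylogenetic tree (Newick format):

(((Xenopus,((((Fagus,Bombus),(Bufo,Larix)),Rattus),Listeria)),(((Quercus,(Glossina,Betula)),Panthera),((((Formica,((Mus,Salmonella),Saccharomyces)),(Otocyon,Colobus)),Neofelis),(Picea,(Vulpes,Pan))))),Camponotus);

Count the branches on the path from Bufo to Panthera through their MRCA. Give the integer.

The MRCA of Bufo and Panthera is the node subtending ((Xenopus,((((Fagus,Bombus),(Bufo,Larix)),Rattus),Listeria)),(((Quercus,(Glossina,Betula)),Panthera),((((Formica,((Mus,Salmonella),Saccharomyces)),(Otocyon,Colobus)),Neofelis),(Picea,(Vulpes,Pan))))).
From Bufo up to that node: 6 branches. From Panthera up to the same node: 3 branches. Total: 6 + 3 = 9.

9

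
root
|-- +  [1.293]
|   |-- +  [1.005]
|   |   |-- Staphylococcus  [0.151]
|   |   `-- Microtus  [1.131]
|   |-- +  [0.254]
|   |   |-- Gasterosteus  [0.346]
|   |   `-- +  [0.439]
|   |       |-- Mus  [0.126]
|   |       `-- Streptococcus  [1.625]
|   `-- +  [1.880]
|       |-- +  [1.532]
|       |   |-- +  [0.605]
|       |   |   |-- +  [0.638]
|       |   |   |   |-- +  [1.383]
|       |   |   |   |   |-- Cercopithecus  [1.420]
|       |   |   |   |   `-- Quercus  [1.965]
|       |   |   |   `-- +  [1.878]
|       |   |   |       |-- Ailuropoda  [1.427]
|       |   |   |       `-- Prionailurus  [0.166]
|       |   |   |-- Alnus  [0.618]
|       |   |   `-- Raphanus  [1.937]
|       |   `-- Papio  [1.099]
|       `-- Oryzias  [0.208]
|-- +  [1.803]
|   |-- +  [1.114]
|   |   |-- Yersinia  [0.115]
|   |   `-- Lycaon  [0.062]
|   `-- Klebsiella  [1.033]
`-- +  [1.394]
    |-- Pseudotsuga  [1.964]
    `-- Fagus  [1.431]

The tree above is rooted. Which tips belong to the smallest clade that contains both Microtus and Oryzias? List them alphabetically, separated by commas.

Ailuropoda, Alnus, Cercopithecus, Gasterosteus, Microtus, Mus, Oryzias, Papio, Prionailurus, Quercus, Raphanus, Staphylococcus, Streptococcus

Tracing Microtus: it sits inside (Staphylococcus,Microtus).
Tracing Oryzias: it sits inside (((((Cercopithecus,Quercus),(Ailuropoda,Prionailurus)),Alnus,Raphanus),Papio),Oryzias).
The smallest clade enclosing both is ((Staphylococcus,Microtus),(Gasterosteus,(Mus,Streptococcus)),(((((Cercopithecus,Quercus),(Ailuropoda,Prionailurus)),Alnus,Raphanus),Papio),Oryzias)); the answer is its 13 terminal taxa in alphabetical order.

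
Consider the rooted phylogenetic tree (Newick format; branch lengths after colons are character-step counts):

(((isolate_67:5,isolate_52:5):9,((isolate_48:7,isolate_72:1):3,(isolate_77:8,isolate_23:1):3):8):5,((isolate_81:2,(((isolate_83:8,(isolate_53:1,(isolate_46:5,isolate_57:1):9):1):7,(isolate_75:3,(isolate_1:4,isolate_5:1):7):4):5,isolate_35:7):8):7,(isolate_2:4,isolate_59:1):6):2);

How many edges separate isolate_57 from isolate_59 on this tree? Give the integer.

The MRCA of isolate_57 and isolate_59 is the node subtending ((isolate_81,(((isolate_83,(isolate_53,(isolate_46,isolate_57))),(isolate_75,(isolate_1,isolate_5))),isolate_35)),(isolate_2,isolate_59)).
From isolate_57 up to that node: 7 branches. From isolate_59 up to the same node: 2 branches. Total: 7 + 2 = 9.

9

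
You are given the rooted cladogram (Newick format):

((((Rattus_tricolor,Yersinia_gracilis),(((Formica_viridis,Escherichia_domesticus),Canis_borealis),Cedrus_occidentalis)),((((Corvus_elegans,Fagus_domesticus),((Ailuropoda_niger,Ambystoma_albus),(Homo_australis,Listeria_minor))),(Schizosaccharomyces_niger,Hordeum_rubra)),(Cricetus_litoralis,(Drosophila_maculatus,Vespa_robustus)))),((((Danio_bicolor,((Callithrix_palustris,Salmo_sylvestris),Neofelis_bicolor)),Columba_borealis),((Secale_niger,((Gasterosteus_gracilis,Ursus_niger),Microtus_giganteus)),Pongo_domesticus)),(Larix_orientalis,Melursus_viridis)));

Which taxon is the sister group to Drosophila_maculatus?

Vespa_robustus

Drosophila_maculatus attaches to the tree at the node subtending (Drosophila_maculatus,Vespa_robustus).
The other lineage descending from that same node — the sister group — is the single tip Vespa_robustus.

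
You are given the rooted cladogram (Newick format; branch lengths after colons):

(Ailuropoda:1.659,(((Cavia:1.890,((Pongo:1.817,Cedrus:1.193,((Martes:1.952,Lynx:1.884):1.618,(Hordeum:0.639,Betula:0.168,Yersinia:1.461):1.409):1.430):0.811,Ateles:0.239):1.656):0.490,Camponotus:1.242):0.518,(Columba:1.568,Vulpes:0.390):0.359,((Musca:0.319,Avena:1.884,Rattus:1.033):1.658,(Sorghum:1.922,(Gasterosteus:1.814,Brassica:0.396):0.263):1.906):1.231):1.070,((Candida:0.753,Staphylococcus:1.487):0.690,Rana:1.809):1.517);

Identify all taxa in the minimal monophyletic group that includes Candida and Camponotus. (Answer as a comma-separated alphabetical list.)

Ailuropoda, Ateles, Avena, Betula, Brassica, Camponotus, Candida, Cavia, Cedrus, Columba, Gasterosteus, Hordeum, Lynx, Martes, Musca, Pongo, Rana, Rattus, Sorghum, Staphylococcus, Vulpes, Yersinia

Tracing Candida: it sits inside (Candida,Staphylococcus).
Tracing Camponotus: it sits inside ((Cavia,((Pongo,Cedrus,((Martes,Lynx),(Hordeum,Betula,Yersinia))),Ateles)),Camponotus).
The smallest clade enclosing both is the whole tree (their MRCA is the root), so the answer is all 22 tips in alphabetical order.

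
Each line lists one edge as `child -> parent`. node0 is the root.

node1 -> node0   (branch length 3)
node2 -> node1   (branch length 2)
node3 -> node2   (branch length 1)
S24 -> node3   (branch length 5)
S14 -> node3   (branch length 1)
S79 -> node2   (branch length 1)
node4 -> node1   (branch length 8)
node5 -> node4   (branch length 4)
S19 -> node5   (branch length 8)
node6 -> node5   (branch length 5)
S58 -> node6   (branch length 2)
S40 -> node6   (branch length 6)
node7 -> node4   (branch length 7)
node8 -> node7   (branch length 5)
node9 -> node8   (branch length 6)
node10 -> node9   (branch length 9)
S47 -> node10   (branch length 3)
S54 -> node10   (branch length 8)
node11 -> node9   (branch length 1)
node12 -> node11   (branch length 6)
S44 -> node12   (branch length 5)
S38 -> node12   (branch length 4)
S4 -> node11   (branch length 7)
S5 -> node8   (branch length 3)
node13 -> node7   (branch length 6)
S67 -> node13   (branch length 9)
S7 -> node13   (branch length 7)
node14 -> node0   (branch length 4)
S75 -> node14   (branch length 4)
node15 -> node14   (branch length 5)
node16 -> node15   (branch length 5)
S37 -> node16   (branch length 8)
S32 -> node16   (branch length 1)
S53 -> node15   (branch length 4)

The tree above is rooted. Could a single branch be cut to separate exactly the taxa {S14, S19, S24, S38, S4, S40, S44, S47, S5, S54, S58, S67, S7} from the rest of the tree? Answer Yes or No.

No

The MRCA of the listed taxa subtends (((S24,S14),S79),((S19,(S58,S40)),((((S47,S54),((S44,S38),S4)),S5),(S67,S7)))).
That clade also contains S79, which is not in the proposed group, so the group is not monophyletic.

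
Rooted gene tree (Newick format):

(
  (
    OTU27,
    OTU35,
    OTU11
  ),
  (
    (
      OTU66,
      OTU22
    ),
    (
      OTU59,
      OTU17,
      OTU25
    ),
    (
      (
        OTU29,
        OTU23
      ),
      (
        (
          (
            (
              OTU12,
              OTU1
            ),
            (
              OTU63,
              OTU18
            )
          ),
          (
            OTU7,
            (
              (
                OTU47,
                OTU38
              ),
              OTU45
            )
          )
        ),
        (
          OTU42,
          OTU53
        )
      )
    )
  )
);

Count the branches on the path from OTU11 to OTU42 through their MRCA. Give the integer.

The MRCA of OTU11 and OTU42 is the root of the tree.
From OTU11 up to that node: 2 branches. From OTU42 up to the same node: 5 branches. Total: 2 + 5 = 7.

7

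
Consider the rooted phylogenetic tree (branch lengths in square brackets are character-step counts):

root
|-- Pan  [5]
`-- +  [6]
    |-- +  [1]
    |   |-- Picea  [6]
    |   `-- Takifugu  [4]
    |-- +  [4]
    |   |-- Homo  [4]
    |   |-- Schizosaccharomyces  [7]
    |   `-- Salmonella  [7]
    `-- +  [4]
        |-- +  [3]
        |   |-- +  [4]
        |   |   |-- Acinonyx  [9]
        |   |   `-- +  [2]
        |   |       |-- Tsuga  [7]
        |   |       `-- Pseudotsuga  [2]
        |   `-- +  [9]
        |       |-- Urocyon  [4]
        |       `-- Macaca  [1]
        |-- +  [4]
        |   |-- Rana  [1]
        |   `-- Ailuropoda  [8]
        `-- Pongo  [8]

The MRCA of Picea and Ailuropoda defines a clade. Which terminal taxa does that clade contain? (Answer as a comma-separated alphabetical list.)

Acinonyx, Ailuropoda, Homo, Macaca, Picea, Pongo, Pseudotsuga, Rana, Salmonella, Schizosaccharomyces, Takifugu, Tsuga, Urocyon

Tracing Picea: it sits inside (Picea,Takifugu).
Tracing Ailuropoda: it sits inside (Rana,Ailuropoda).
The smallest clade enclosing both is ((Picea,Takifugu),(Homo,Schizosaccharomyces,Salmonella),(((Acinonyx,(Tsuga,Pseudotsuga)),(Urocyon,Macaca)),(Rana,Ailuropoda),Pongo)); the answer is its 13 terminal taxa in alphabetical order.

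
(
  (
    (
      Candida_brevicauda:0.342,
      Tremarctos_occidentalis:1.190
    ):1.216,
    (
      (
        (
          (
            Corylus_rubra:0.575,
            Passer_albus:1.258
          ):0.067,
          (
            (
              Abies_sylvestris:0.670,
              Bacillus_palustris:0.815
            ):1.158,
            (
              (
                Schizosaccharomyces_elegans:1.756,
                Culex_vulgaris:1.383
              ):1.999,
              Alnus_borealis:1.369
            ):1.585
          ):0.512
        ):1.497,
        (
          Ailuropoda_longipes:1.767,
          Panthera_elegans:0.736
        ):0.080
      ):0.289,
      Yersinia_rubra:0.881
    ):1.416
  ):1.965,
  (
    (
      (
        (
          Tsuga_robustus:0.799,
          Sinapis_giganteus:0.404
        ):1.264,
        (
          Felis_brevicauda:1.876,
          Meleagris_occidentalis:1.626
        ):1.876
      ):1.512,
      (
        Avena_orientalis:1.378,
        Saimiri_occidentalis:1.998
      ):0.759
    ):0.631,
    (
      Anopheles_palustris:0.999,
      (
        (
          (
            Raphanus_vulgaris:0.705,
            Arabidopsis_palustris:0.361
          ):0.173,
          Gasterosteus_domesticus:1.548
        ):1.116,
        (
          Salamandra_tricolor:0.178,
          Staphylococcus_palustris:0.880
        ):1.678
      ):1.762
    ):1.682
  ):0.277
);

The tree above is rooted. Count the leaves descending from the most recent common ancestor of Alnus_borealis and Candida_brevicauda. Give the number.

12

The MRCA of Alnus_borealis and Candida_brevicauda is the node subtending ((Candida_brevicauda,Tremarctos_occidentalis),((((Corylus_rubra,Passer_albus),((Abies_sylvestris,Bacillus_palustris),((Schizosaccharomyces_elegans,Culex_vulgaris),Alnus_borealis))),(Ailuropoda_longipes,Panthera_elegans)),Yersinia_rubra)).
That clade contains 12 terminal taxa: Abies_sylvestris, Ailuropoda_longipes, Alnus_borealis, Bacillus_palustris, Candida_brevicauda, Corylus_rubra, Culex_vulgaris, Panthera_elegans, Passer_albus, Schizosaccharomyces_elegans, Tremarctos_occidentalis, Yersinia_rubra.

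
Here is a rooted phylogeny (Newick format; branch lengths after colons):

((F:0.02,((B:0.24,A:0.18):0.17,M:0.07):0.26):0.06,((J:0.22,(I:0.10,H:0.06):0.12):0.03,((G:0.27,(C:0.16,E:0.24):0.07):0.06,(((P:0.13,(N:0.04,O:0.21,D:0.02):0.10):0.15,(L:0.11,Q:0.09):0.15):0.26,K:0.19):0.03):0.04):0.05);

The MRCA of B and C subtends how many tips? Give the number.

17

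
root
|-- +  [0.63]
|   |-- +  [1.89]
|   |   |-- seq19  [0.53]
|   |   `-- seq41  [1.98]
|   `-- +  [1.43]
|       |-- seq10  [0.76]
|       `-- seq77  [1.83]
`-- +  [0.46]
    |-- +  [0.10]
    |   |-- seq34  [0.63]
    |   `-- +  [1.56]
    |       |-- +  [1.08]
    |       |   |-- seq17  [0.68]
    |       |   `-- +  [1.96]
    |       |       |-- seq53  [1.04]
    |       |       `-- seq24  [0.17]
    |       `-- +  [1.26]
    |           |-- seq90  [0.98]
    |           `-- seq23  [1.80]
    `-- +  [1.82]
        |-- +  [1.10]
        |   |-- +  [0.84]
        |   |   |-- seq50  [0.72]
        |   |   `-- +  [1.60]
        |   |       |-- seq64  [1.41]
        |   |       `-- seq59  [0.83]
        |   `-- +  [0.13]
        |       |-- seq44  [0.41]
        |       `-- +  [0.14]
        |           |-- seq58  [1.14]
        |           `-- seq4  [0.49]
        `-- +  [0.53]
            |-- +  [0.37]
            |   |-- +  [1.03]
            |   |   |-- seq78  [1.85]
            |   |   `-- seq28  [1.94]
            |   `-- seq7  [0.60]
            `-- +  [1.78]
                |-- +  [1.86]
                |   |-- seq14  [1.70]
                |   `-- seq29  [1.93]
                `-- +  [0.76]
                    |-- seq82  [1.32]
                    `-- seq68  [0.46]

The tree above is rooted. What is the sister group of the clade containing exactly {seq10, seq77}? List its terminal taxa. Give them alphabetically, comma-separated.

seq19, seq41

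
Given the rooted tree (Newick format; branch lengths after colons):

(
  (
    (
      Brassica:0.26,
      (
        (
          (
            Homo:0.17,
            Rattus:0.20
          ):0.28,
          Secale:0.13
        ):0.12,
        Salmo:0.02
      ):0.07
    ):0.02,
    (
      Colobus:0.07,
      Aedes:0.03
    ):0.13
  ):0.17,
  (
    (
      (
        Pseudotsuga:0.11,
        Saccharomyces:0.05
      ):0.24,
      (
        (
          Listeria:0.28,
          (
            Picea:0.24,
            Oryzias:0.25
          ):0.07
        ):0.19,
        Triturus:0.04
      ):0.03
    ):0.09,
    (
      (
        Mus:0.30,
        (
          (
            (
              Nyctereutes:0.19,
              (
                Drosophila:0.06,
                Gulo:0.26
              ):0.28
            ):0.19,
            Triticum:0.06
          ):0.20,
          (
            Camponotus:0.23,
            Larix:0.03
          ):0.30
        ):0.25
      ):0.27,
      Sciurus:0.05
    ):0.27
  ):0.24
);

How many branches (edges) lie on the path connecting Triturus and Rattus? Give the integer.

The MRCA of Triturus and Rattus is the root of the tree.
From Triturus up to that node: 4 branches. From Rattus up to the same node: 6 branches. Total: 4 + 6 = 10.

10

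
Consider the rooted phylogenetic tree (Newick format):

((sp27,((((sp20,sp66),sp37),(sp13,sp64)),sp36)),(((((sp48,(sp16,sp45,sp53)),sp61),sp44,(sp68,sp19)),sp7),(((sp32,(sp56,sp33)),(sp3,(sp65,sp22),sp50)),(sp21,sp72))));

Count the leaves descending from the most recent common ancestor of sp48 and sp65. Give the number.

The MRCA of sp48 and sp65 is the node subtending (((((sp48,(sp16,sp45,sp53)),sp61),sp44,(sp68,sp19)),sp7),(((sp32,(sp56,sp33)),(sp3,(sp65,sp22),sp50)),(sp21,sp72))).
That clade contains 18 terminal taxa: sp16, sp19, sp21, sp22, sp3, sp32, sp33, sp44, sp45, sp48, sp50, sp53, sp56, sp61, sp65, sp68, sp7, sp72.

18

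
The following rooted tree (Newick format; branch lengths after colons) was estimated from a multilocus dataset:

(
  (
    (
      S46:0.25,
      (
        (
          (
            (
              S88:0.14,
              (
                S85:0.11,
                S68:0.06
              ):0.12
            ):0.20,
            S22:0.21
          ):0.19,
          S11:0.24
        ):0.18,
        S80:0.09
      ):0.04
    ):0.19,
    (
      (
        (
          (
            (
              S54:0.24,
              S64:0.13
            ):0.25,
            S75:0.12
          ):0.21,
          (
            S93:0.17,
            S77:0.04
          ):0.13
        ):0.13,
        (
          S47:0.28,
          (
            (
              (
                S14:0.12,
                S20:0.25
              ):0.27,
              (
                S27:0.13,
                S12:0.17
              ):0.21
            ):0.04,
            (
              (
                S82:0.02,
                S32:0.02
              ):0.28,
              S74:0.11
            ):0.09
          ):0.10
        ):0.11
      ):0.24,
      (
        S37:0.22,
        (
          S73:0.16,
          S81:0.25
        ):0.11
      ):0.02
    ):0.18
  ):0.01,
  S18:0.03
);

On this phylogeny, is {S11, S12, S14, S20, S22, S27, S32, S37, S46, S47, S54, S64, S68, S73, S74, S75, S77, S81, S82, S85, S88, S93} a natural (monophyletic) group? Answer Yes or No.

The MRCA of the listed taxa subtends ((S46,((((S88,(S85,S68)),S22),S11),S80)),(((((S54,S64),S75),(S93,S77)),(S47,(((S14,S20),(S27,S12)),((S82,S32),S74)))),(S37,(S73,S81)))).
That clade also contains S80, which is not in the proposed group, so the group is not monophyletic.

No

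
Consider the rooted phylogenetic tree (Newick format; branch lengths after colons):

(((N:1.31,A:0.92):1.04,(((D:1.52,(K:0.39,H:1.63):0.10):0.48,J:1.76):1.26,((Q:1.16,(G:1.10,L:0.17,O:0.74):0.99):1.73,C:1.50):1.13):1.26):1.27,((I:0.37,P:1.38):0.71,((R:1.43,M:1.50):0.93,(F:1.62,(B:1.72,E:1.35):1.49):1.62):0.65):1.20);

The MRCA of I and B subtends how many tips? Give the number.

7

The MRCA of I and B is the node subtending ((I,P),((R,M),(F,(B,E)))).
That clade contains 7 terminal taxa: B, E, F, I, M, P, R.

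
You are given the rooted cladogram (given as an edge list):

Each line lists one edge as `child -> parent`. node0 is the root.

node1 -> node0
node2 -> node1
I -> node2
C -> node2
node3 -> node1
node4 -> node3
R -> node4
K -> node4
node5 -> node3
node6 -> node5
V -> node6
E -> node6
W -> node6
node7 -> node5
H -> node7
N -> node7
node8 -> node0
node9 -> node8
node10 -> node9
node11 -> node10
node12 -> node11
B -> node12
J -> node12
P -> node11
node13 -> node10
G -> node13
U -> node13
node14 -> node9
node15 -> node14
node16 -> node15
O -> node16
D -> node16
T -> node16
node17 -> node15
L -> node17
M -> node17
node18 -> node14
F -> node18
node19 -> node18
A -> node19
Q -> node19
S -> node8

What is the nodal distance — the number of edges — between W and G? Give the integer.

The MRCA of W and G is the root of the tree.
From W up to that node: 5 branches. From G up to the same node: 5 branches. Total: 5 + 5 = 10.

10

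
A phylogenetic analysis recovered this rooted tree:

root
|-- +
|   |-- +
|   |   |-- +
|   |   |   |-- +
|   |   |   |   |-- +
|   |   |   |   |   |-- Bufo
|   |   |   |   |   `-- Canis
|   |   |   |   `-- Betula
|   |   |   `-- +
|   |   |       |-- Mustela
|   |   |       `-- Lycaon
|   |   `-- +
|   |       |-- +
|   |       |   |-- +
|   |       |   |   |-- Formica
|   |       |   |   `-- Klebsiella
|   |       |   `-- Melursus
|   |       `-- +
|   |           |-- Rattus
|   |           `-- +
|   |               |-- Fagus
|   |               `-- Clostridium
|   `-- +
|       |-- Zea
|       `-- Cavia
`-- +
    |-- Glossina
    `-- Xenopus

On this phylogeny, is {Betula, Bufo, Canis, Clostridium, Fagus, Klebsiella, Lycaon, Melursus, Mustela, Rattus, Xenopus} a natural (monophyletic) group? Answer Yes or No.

The MRCA of the listed taxa is the root, so the smallest clade containing them is the whole tree.
That clade also contains Cavia, Formica, Glossina, Zea, which are not in the proposed group, so the group is not monophyletic.

No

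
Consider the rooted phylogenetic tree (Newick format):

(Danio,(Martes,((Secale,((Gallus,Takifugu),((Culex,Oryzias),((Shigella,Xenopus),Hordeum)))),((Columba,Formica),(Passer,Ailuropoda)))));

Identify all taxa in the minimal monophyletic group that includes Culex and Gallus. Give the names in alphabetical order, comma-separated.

Tracing Culex: it sits inside (Culex,Oryzias).
Tracing Gallus: it sits inside (Gallus,Takifugu).
The smallest clade enclosing both is ((Gallus,Takifugu),((Culex,Oryzias),((Shigella,Xenopus),Hordeum))); the answer is its 7 terminal taxa in alphabetical order.

Culex, Gallus, Hordeum, Oryzias, Shigella, Takifugu, Xenopus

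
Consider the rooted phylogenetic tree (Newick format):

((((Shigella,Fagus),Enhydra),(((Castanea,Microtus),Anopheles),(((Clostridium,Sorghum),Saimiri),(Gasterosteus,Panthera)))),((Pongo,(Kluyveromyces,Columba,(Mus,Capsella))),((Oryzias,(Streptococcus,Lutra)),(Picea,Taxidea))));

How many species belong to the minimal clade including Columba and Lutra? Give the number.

10

The MRCA of Columba and Lutra is the node subtending ((Pongo,(Kluyveromyces,Columba,(Mus,Capsella))),((Oryzias,(Streptococcus,Lutra)),(Picea,Taxidea))).
That clade contains 10 terminal taxa: Capsella, Columba, Kluyveromyces, Lutra, Mus, Oryzias, Picea, Pongo, Streptococcus, Taxidea.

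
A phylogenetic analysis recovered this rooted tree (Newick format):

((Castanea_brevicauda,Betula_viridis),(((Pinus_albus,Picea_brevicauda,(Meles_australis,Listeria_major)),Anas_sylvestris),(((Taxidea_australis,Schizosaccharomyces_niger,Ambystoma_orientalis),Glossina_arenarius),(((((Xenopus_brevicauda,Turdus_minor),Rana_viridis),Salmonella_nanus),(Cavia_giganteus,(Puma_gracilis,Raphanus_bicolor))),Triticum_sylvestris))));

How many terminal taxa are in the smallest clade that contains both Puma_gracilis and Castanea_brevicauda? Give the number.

The MRCA of Puma_gracilis and Castanea_brevicauda is the root, so the clade is the entire tree.
That clade contains 19 terminal taxa: Ambystoma_orientalis, Anas_sylvestris, Betula_viridis, Castanea_brevicauda, Cavia_giganteus, Glossina_arenarius, Listeria_major, Meles_australis, Picea_brevicauda, Pinus_albus, Puma_gracilis, Rana_viridis, Raphanus_bicolor, Salmonella_nanus, Schizosaccharomyces_niger, Taxidea_australis, Triticum_sylvestris, Turdus_minor, Xenopus_brevicauda.

19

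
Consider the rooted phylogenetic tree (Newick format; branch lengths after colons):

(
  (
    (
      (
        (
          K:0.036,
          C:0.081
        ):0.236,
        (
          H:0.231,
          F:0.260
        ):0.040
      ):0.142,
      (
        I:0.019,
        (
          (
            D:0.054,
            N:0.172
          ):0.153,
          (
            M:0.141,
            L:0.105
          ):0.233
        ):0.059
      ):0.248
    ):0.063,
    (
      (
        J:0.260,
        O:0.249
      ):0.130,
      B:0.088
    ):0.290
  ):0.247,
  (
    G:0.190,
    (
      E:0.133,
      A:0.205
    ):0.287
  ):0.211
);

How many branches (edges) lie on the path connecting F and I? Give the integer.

5

The MRCA of F and I is the node subtending (((K,C),(H,F)),(I,((D,N),(M,L)))).
From F up to that node: 3 branches. From I up to the same node: 2 branches. Total: 3 + 2 = 5.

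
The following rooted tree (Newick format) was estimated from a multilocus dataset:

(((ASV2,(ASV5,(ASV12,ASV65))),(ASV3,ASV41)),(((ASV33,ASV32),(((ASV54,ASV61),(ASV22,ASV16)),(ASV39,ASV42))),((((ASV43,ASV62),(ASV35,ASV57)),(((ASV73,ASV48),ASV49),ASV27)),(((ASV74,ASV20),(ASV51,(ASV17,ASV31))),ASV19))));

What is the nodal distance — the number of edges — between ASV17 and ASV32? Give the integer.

The MRCA of ASV17 and ASV32 is the node subtending (((ASV33,ASV32),(((ASV54,ASV61),(ASV22,ASV16)),(ASV39,ASV42))),((((ASV43,ASV62),(ASV35,ASV57)),(((ASV73,ASV48),ASV49),ASV27)),(((ASV74,ASV20),(ASV51,(ASV17,ASV31))),ASV19))).
From ASV17 up to that node: 6 branches. From ASV32 up to the same node: 3 branches. Total: 6 + 3 = 9.

9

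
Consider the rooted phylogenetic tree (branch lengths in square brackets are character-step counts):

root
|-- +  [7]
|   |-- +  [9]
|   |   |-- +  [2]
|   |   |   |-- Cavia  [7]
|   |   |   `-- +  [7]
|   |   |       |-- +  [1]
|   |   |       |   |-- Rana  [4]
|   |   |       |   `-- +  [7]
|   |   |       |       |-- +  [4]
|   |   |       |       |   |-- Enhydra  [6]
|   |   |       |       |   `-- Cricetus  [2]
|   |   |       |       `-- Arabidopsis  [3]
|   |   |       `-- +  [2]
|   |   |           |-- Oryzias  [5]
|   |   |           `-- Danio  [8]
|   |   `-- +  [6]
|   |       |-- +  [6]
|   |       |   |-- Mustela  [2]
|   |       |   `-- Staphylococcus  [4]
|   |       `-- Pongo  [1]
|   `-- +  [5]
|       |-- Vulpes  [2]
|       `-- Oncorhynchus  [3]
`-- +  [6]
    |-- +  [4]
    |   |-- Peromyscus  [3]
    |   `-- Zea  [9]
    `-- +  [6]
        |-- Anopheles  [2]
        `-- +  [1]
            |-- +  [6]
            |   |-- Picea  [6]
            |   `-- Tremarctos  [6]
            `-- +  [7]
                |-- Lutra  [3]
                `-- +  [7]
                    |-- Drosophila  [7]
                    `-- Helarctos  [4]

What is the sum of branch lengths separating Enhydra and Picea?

The path runs Enhydra → … → MRCA → … → Picea; the MRCA is the root of the tree.
Branch lengths along that path: 6 + 4 + 7 + 1 + 7 + 2 + 9 + 7 + 6 + 6 + 1 + 6 + 6 = 68.

68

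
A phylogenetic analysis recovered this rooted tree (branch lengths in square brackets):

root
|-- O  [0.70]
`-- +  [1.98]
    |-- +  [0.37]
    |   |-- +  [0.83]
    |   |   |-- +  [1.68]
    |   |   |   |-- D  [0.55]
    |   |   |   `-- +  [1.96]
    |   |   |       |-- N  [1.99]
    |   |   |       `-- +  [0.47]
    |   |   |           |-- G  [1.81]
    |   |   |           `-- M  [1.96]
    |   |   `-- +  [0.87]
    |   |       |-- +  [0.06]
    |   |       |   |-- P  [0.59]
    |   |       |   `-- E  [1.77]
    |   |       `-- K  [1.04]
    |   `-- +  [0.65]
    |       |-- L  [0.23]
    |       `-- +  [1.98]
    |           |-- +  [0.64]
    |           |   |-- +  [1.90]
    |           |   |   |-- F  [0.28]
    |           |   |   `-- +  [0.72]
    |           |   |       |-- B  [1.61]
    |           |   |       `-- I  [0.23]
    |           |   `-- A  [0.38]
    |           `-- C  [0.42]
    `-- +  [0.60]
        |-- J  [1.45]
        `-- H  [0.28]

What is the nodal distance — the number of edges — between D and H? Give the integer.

The MRCA of D and H is the node subtending ((((D,(N,(G,M))),((P,E),K)),(L,(((F,(B,I)),A),C))),(J,H)).
From D up to that node: 4 branches. From H up to the same node: 2 branches. Total: 4 + 2 = 6.

6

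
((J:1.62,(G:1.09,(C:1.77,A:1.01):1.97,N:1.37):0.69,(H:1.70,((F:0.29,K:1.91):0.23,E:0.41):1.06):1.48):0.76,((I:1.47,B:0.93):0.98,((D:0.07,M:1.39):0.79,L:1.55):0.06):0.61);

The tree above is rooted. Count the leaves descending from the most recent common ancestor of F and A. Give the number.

9

The MRCA of F and A is the node subtending (J,(G,(C,A),N),(H,((F,K),E))).
That clade contains 9 terminal taxa: A, C, E, F, G, H, J, K, N.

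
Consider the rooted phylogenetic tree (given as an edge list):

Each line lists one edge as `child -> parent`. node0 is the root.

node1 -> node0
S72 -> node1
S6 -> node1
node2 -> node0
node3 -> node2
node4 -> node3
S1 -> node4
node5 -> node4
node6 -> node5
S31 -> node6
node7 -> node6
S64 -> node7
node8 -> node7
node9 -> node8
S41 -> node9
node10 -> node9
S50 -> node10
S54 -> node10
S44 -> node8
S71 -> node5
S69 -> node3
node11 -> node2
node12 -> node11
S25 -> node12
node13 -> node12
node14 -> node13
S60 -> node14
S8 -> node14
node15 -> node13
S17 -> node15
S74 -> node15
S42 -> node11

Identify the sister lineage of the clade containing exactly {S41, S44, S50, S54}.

The clade containing exactly {S41, S44, S50, S54} attaches to the tree at the node subtending (S64,((S41,(S50,S54)),S44)).
The other lineage descending from that same node — the sister group — is the single tip S64.

S64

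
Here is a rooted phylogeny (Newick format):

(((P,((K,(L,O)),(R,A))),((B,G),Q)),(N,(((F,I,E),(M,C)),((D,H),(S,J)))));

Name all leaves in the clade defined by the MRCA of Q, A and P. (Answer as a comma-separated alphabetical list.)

A, B, G, K, L, O, P, Q, R

Tracing Q: it sits inside ((B,G),Q).
Tracing A: it sits inside (R,A).
Tracing P: it sits inside (P,((K,(L,O)),(R,A))).
The smallest clade enclosing all 3 is ((P,((K,(L,O)),(R,A))),((B,G),Q)); the answer is its 9 terminal taxa in alphabetical order.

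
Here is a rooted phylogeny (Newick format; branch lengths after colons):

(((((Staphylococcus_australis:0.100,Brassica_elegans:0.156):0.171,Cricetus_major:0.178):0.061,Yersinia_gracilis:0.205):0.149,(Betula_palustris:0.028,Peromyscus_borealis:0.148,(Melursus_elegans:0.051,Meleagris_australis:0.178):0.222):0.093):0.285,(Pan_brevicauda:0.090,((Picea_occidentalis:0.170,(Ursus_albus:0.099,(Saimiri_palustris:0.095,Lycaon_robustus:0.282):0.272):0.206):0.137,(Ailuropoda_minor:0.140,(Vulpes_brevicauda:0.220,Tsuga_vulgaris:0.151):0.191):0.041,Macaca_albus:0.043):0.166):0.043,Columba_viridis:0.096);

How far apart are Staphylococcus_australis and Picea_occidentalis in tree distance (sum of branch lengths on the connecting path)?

1.282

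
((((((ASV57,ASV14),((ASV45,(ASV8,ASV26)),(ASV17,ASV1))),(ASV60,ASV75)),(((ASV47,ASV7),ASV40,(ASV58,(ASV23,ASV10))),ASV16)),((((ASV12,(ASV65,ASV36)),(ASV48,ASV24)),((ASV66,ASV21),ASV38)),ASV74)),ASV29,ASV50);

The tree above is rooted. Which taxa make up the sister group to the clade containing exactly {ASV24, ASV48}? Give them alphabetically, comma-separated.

ASV12, ASV36, ASV65

The clade containing exactly {ASV24, ASV48} attaches to the tree at the node subtending ((ASV12,(ASV65,ASV36)),(ASV48,ASV24)).
The other lineage descending from that same node — the sister group — is (ASV12,(ASV65,ASV36)); its 3 tips in alphabetical order are the answer.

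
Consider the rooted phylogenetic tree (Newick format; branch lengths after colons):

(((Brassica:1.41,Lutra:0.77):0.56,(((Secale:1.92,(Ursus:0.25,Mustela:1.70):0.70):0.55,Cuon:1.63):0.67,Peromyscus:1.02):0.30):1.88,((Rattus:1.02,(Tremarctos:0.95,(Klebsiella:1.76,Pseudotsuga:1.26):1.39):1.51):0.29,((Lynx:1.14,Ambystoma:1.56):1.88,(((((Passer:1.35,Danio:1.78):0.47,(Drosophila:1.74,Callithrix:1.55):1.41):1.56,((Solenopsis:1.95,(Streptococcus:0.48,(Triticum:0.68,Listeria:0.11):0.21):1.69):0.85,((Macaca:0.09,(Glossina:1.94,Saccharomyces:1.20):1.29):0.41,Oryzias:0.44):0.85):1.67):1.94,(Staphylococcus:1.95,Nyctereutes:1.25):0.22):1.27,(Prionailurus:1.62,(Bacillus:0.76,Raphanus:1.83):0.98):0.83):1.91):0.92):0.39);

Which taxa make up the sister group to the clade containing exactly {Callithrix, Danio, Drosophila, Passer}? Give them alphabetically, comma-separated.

Glossina, Listeria, Macaca, Oryzias, Saccharomyces, Solenopsis, Streptococcus, Triticum

The clade containing exactly {Callithrix, Danio, Drosophila, Passer} attaches to the tree at the node subtending (((Passer,Danio),(Drosophila,Callithrix)),((Solenopsis,(Streptococcus,(Triticum,Listeria))),((Macaca,(Glossina,Saccharomyces)),Oryzias))).
The other lineage descending from that same node — the sister group — is ((Solenopsis,(Streptococcus,(Triticum,Listeria))),((Macaca,(Glossina,Saccharomyces)),Oryzias)); its 8 tips in alphabetical order are the answer.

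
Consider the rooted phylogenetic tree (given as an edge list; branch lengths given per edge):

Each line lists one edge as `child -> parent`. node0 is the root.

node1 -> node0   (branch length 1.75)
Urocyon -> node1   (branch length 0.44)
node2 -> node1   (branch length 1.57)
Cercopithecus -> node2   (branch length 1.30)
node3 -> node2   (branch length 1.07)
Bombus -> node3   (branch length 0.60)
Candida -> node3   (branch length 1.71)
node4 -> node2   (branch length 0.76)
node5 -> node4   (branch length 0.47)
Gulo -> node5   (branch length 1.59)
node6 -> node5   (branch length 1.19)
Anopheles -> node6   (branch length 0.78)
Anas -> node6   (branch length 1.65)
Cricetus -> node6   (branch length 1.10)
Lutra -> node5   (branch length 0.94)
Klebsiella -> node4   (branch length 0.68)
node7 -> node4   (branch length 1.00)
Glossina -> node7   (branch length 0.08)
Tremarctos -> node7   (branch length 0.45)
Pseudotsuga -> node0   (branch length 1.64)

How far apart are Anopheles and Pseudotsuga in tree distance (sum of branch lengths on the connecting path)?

8.16

The path runs Anopheles → … → MRCA → … → Pseudotsuga; the MRCA is the root of the tree.
Branch lengths along that path: 0.78 + 1.19 + 0.47 + 0.76 + 1.57 + 1.75 + 1.64 = 8.16.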